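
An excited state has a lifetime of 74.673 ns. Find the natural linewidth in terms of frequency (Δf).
1.066 MHz

Using the energy-time uncertainty principle and E = hf:
ΔEΔt ≥ ℏ/2
hΔf·Δt ≥ ℏ/2

The minimum frequency uncertainty is:
Δf = ℏ/(2hτ) = 1/(4πτ)
Δf = 1/(4π × 7.467e-08 s)
Δf = 1.066e+06 Hz = 1.066 MHz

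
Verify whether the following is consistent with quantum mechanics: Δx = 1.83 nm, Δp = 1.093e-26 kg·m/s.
No, it violates the uncertainty principle (impossible measurement).

Calculate the product ΔxΔp:
ΔxΔp = (1.830e-09 m) × (1.093e-26 kg·m/s)
ΔxΔp = 2.000e-35 J·s

Compare to the minimum allowed value ℏ/2:
ℏ/2 = 5.273e-35 J·s

Since ΔxΔp = 2.000e-35 J·s < 5.273e-35 J·s = ℏ/2,
the measurement violates the uncertainty principle.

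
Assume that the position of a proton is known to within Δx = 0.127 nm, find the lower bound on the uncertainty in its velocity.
248.225 m/s

Using the Heisenberg uncertainty principle and Δp = mΔv:
ΔxΔp ≥ ℏ/2
Δx(mΔv) ≥ ℏ/2

The minimum uncertainty in velocity is:
Δv_min = ℏ/(2mΔx)
Δv_min = (1.055e-34 J·s) / (2 × 1.673e-27 kg × 1.270e-10 m)
Δv_min = 2.482e+02 m/s = 248.225 m/s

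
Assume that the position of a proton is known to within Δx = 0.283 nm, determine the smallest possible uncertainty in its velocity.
111.394 m/s

Using the Heisenberg uncertainty principle and Δp = mΔv:
ΔxΔp ≥ ℏ/2
Δx(mΔv) ≥ ℏ/2

The minimum uncertainty in velocity is:
Δv_min = ℏ/(2mΔx)
Δv_min = (1.055e-34 J·s) / (2 × 1.673e-27 kg × 2.830e-10 m)
Δv_min = 1.114e+02 m/s = 111.394 m/s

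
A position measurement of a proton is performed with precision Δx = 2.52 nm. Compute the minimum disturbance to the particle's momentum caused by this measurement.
2.092 × 10^-26 kg·m/s

The uncertainty principle implies that measuring position disturbs momentum:
ΔxΔp ≥ ℏ/2

When we measure position with precision Δx, we necessarily introduce a momentum uncertainty:
Δp ≥ ℏ/(2Δx)
Δp_min = (1.055e-34 J·s) / (2 × 2.520e-09 m)
Δp_min = 2.092e-26 kg·m/s

The more precisely we measure position, the greater the momentum disturbance.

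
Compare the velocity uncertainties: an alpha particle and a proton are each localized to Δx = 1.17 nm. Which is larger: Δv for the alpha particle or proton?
The proton has the larger minimum velocity uncertainty, by a ratio of 4.0.

For both particles, Δp_min = ℏ/(2Δx) = 4.507e-26 kg·m/s (same for both).

The velocity uncertainty is Δv = Δp/m:
- alpha particle: Δv = 4.507e-26 / 6.645e-27 = 6.782e+00 m/s = 6.782 m/s
- proton: Δv = 4.507e-26 / 1.673e-27 = 2.694e+01 m/s = 26.944 m/s

Ratio: 2.694e+01 / 6.782e+00 = 4.0

The lighter particle has larger velocity uncertainty because Δv ∝ 1/m.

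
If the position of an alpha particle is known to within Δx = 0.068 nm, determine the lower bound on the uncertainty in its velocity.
116.698 m/s

Using the Heisenberg uncertainty principle and Δp = mΔv:
ΔxΔp ≥ ℏ/2
Δx(mΔv) ≥ ℏ/2

The minimum uncertainty in velocity is:
Δv_min = ℏ/(2mΔx)
Δv_min = (1.055e-34 J·s) / (2 × 6.645e-27 kg × 6.800e-11 m)
Δv_min = 1.167e+02 m/s = 116.698 m/s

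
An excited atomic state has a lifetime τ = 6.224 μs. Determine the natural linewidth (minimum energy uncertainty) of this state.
52.877 peV

Using the energy-time uncertainty principle:
ΔEΔt ≥ ℏ/2

The lifetime τ represents the time uncertainty Δt.
The natural linewidth (minimum energy uncertainty) is:

ΔE = ℏ/(2τ)
ΔE = (1.055e-34 J·s) / (2 × 6.224e-06 s)
ΔE = 8.472e-30 J = 52.877 peV

This natural linewidth limits the precision of spectroscopic measurements.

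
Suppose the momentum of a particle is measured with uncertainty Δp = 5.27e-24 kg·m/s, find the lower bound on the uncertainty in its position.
10.005 pm

Using the Heisenberg uncertainty principle:
ΔxΔp ≥ ℏ/2

The minimum uncertainty in position is:
Δx_min = ℏ/(2Δp)
Δx_min = (1.055e-34 J·s) / (2 × 5.270e-24 kg·m/s)
Δx_min = 1.001e-11 m = 10.005 pm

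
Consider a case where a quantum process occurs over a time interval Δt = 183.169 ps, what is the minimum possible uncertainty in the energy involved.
1.797 μeV

Using the energy-time uncertainty principle:
ΔEΔt ≥ ℏ/2

The minimum uncertainty in energy is:
ΔE_min = ℏ/(2Δt)
ΔE_min = (1.055e-34 J·s) / (2 × 1.832e-10 s)
ΔE_min = 2.879e-25 J = 1.797 μeV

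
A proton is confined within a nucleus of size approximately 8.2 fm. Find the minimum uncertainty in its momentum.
6.430 × 10^-21 kg·m/s

Using the Heisenberg uncertainty principle:
ΔxΔp ≥ ℏ/2

With Δx ≈ L = 8.200e-15 m (the confinement size):
Δp_min = ℏ/(2Δx)
Δp_min = (1.055e-34 J·s) / (2 × 8.200e-15 m)
Δp_min = 6.430e-21 kg·m/s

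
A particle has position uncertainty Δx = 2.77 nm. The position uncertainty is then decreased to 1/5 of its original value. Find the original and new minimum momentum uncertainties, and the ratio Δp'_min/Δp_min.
Original Δp_min = 1.904 × 10^-26 kg·m/s; new Δp'_min = 9.518 × 10^-26 kg·m/s; ratio Δp'_min/Δp_min = 5.

From the uncertainty principle ΔxΔp ≥ ℏ/2, the minimum momentum uncertainty is Δp_min = ℏ/(2Δx).

Original (Δx = 2.77 nm = 2.770e-09 m):
Δp_min = (1.055e-34 J·s)/(2 × 2.770e-09 m) = 1.904e-26 kg·m/s

When Δx → (1/5)Δx:
Δp'_min = ℏ/(2 × (1/5)Δx) = 5 × ℏ/(2Δx) = 5 × Δp_min
Δp'_min = 5 × 1.904e-26 kg·m/s = 9.518e-26 kg·m/s

Since Δp_min ∝ 1/Δx, when Δx is decreased to 1/5 of its original value, Δp_min increases to 5 times its original value.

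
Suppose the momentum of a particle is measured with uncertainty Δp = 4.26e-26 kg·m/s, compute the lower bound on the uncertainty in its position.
1.238 nm

Using the Heisenberg uncertainty principle:
ΔxΔp ≥ ℏ/2

The minimum uncertainty in position is:
Δx_min = ℏ/(2Δp)
Δx_min = (1.055e-34 J·s) / (2 × 4.260e-26 kg·m/s)
Δx_min = 1.238e-09 m = 1.238 nm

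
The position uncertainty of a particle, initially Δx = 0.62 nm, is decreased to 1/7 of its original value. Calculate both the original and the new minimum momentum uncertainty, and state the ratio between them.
Original Δp_min = 8.505 × 10^-26 kg·m/s; new Δp'_min = 5.953 × 10^-25 kg·m/s; ratio Δp'_min/Δp_min = 7.

From the uncertainty principle ΔxΔp ≥ ℏ/2, the minimum momentum uncertainty is Δp_min = ℏ/(2Δx).

Original (Δx = 0.62 nm = 6.200e-10 m):
Δp_min = (1.055e-34 J·s)/(2 × 6.200e-10 m) = 8.505e-26 kg·m/s

When Δx → (1/7)Δx:
Δp'_min = ℏ/(2 × (1/7)Δx) = 7 × ℏ/(2Δx) = 7 × Δp_min
Δp'_min = 7 × 8.505e-26 kg·m/s = 5.953e-25 kg·m/s

Since Δp_min ∝ 1/Δx, when Δx is decreased to 1/7 of its original value, Δp_min increases to 7 times its original value.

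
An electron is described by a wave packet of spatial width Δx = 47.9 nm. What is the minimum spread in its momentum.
1.101 × 10^-27 kg·m/s

For a wave packet, the spatial width Δx and momentum spread Δp are related by the uncertainty principle:
ΔxΔp ≥ ℏ/2

The minimum momentum spread is:
Δp_min = ℏ/(2Δx)
Δp_min = (1.055e-34 J·s) / (2 × 4.790e-08 m)
Δp_min = 1.101e-27 kg·m/s

A wave packet cannot have both a well-defined position and well-defined momentum.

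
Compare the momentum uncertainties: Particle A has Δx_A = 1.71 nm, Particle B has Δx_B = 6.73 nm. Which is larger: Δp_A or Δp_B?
Particle A has the larger minimum momentum uncertainty, by a factor of 3.94.

For each particle, the minimum momentum uncertainty is Δp_min = ℏ/(2Δx):

Particle A: Δp_A = ℏ/(2×1.710e-09 m) = 3.084e-26 kg·m/s
Particle B: Δp_B = ℏ/(2×6.730e-09 m) = 7.835e-27 kg·m/s

Ratio: Δp_A/Δp_B = 3.94

Since Δp_min ∝ 1/Δx, the particle with smaller position uncertainty (A) has larger momentum uncertainty.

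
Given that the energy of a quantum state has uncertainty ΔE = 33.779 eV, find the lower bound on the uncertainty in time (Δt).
9.743 as

Using the energy-time uncertainty principle:
ΔEΔt ≥ ℏ/2

The minimum uncertainty in time is:
Δt_min = ℏ/(2ΔE)
Δt_min = (1.055e-34 J·s) / (2 × 5.412e-18 J)
Δt_min = 9.743e-18 s = 9.743 as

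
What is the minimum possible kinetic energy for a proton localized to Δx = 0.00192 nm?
1.407 eV

Localizing a particle requires giving it sufficient momentum uncertainty:

1. From uncertainty principle: Δp ≥ ℏ/(2Δx)
   Δp_min = (1.055e-34 J·s) / (2 × 1.920e-12 m)
   Δp_min = 2.746e-23 kg·m/s

2. This momentum uncertainty corresponds to kinetic energy:
   KE ≈ (Δp)²/(2m) = (2.746e-23)²/(2 × 1.673e-27 kg)
   KE = 2.255e-19 J = 1.407 eV

Tighter localization requires more energy.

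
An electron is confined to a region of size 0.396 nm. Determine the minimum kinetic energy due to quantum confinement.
60.740 meV

Using the uncertainty principle:

1. Position uncertainty: Δx ≈ 3.960e-10 m
2. Minimum momentum uncertainty: Δp = ℏ/(2Δx) = 1.332e-25 kg·m/s
3. Minimum kinetic energy:
   KE = (Δp)²/(2m) = (1.332e-25)²/(2 × 9.109e-31 kg)
   KE = 9.732e-21 J = 60.740 meV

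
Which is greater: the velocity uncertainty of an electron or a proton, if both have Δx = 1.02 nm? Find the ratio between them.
The electron has the larger minimum velocity uncertainty, by a ratio of 1836.2.

For both particles, Δp_min = ℏ/(2Δx) = 5.169e-26 kg·m/s (same for both).

The velocity uncertainty is Δv = Δp/m:
- electron: Δv = 5.169e-26 / 9.109e-31 = 5.675e+04 m/s = 56.749 km/s
- proton: Δv = 5.169e-26 / 1.673e-27 = 3.091e+01 m/s = 30.906 m/s

Ratio: 5.675e+04 / 3.091e+01 = 1836.2

The lighter particle has larger velocity uncertainty because Δv ∝ 1/m.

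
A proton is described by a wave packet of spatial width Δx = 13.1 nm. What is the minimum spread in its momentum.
4.025 × 10^-27 kg·m/s

For a wave packet, the spatial width Δx and momentum spread Δp are related by the uncertainty principle:
ΔxΔp ≥ ℏ/2

The minimum momentum spread is:
Δp_min = ℏ/(2Δx)
Δp_min = (1.055e-34 J·s) / (2 × 1.310e-08 m)
Δp_min = 4.025e-27 kg·m/s

A wave packet cannot have both a well-defined position and well-defined momentum.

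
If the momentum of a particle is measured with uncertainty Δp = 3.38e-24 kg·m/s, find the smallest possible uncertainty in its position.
15.600 pm

Using the Heisenberg uncertainty principle:
ΔxΔp ≥ ℏ/2

The minimum uncertainty in position is:
Δx_min = ℏ/(2Δp)
Δx_min = (1.055e-34 J·s) / (2 × 3.380e-24 kg·m/s)
Δx_min = 1.560e-11 m = 15.600 pm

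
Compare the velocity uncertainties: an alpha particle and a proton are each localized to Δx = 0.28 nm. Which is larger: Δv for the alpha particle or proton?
The proton has the larger minimum velocity uncertainty, by a ratio of 4.0.

For both particles, Δp_min = ℏ/(2Δx) = 1.883e-25 kg·m/s (same for both).

The velocity uncertainty is Δv = Δp/m:
- alpha particle: Δv = 1.883e-25 / 6.645e-27 = 2.834e+01 m/s = 28.341 m/s
- proton: Δv = 1.883e-25 / 1.673e-27 = 1.126e+02 m/s = 112.588 m/s

Ratio: 1.126e+02 / 2.834e+01 = 4.0

The lighter particle has larger velocity uncertainty because Δv ∝ 1/m.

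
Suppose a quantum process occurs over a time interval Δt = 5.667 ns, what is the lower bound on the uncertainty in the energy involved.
58.074 neV

Using the energy-time uncertainty principle:
ΔEΔt ≥ ℏ/2

The minimum uncertainty in energy is:
ΔE_min = ℏ/(2Δt)
ΔE_min = (1.055e-34 J·s) / (2 × 5.667e-09 s)
ΔE_min = 9.304e-27 J = 58.074 neV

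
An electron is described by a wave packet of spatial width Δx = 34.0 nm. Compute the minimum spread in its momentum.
1.551 × 10^-27 kg·m/s

For a wave packet, the spatial width Δx and momentum spread Δp are related by the uncertainty principle:
ΔxΔp ≥ ℏ/2

The minimum momentum spread is:
Δp_min = ℏ/(2Δx)
Δp_min = (1.055e-34 J·s) / (2 × 3.400e-08 m)
Δp_min = 1.551e-27 kg·m/s

A wave packet cannot have both a well-defined position and well-defined momentum.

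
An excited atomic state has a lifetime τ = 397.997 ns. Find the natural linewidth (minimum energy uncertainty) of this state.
826.906 peV

Using the energy-time uncertainty principle:
ΔEΔt ≥ ℏ/2

The lifetime τ represents the time uncertainty Δt.
The natural linewidth (minimum energy uncertainty) is:

ΔE = ℏ/(2τ)
ΔE = (1.055e-34 J·s) / (2 × 3.980e-07 s)
ΔE = 1.325e-28 J = 826.906 peV

This natural linewidth limits the precision of spectroscopic measurements.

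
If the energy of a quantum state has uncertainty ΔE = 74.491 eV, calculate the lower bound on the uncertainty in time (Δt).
4.418 as

Using the energy-time uncertainty principle:
ΔEΔt ≥ ℏ/2

The minimum uncertainty in time is:
Δt_min = ℏ/(2ΔE)
Δt_min = (1.055e-34 J·s) / (2 × 1.193e-17 J)
Δt_min = 4.418e-18 s = 4.418 as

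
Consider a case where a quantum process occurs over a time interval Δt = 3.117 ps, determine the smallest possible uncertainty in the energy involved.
105.584 μeV

Using the energy-time uncertainty principle:
ΔEΔt ≥ ℏ/2

The minimum uncertainty in energy is:
ΔE_min = ℏ/(2Δt)
ΔE_min = (1.055e-34 J·s) / (2 × 3.117e-12 s)
ΔE_min = 1.692e-23 J = 105.584 μeV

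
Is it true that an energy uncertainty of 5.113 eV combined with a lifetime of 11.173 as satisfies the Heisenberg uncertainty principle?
No, it violates the uncertainty relation.

Calculate the product ΔEΔt:
ΔE = 5.113 eV = 8.192e-19 J
ΔEΔt = (8.192e-19 J) × (1.117e-17 s)
ΔEΔt = 9.153e-36 J·s

Compare to the minimum allowed value ℏ/2:
ℏ/2 = 5.273e-35 J·s

Since ΔEΔt = 9.153e-36 J·s < 5.273e-35 J·s = ℏ/2,
this violates the uncertainty relation.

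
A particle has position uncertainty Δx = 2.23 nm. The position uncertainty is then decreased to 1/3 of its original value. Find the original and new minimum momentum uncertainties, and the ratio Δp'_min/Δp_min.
Original Δp_min = 2.365 × 10^-26 kg·m/s; new Δp'_min = 7.094 × 10^-26 kg·m/s; ratio Δp'_min/Δp_min = 3.

From the uncertainty principle ΔxΔp ≥ ℏ/2, the minimum momentum uncertainty is Δp_min = ℏ/(2Δx).

Original (Δx = 2.23 nm = 2.230e-09 m):
Δp_min = (1.055e-34 J·s)/(2 × 2.230e-09 m) = 2.365e-26 kg·m/s

When Δx → (1/3)Δx:
Δp'_min = ℏ/(2 × (1/3)Δx) = 3 × ℏ/(2Δx) = 3 × Δp_min
Δp'_min = 3 × 2.365e-26 kg·m/s = 7.094e-26 kg·m/s

Since Δp_min ∝ 1/Δx, when Δx is decreased to 1/3 of its original value, Δp_min increases to 3 times its original value.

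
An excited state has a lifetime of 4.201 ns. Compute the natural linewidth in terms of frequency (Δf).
18.943 MHz

Using the energy-time uncertainty principle and E = hf:
ΔEΔt ≥ ℏ/2
hΔf·Δt ≥ ℏ/2

The minimum frequency uncertainty is:
Δf = ℏ/(2hτ) = 1/(4πτ)
Δf = 1/(4π × 4.201e-09 s)
Δf = 1.894e+07 Hz = 18.943 MHz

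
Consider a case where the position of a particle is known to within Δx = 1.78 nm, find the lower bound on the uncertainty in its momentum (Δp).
2.962 × 10^-26 kg·m/s

Using the Heisenberg uncertainty principle:
ΔxΔp ≥ ℏ/2

The minimum uncertainty in momentum is:
Δp_min = ℏ/(2Δx)
Δp_min = (1.055e-34 J·s) / (2 × 1.780e-09 m)
Δp_min = 2.962e-26 kg·m/s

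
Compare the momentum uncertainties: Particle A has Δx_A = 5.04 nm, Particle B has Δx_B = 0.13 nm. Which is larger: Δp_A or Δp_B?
Particle B has the larger minimum momentum uncertainty, by a factor of 38.77.

For each particle, the minimum momentum uncertainty is Δp_min = ℏ/(2Δx):

Particle A: Δp_A = ℏ/(2×5.040e-09 m) = 1.046e-26 kg·m/s
Particle B: Δp_B = ℏ/(2×1.300e-10 m) = 4.056e-25 kg·m/s

Ratio: Δp_B/Δp_A = 38.77

Since Δp_min ∝ 1/Δx, the particle with smaller position uncertainty (B) has larger momentum uncertainty.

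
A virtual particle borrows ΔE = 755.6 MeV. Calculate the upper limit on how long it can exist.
4.356 × 10^-25 s

Using the energy-time uncertainty principle:
ΔEΔt ≥ ℏ/2

For a virtual particle borrowing energy ΔE, the maximum lifetime is:
Δt_max = ℏ/(2ΔE)

Converting energy:
ΔE = 755.6 MeV = 1.211e-10 J

Δt_max = (1.055e-34 J·s) / (2 × 1.211e-10 J)
Δt_max = 4.356e-25 s = 4.356 × 10^-25 s

Virtual particles with higher borrowed energy exist for shorter times.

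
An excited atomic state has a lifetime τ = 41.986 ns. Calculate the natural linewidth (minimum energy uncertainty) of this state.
7.838 neV

Using the energy-time uncertainty principle:
ΔEΔt ≥ ℏ/2

The lifetime τ represents the time uncertainty Δt.
The natural linewidth (minimum energy uncertainty) is:

ΔE = ℏ/(2τ)
ΔE = (1.055e-34 J·s) / (2 × 4.199e-08 s)
ΔE = 1.256e-27 J = 7.838 neV

This natural linewidth limits the precision of spectroscopic measurements.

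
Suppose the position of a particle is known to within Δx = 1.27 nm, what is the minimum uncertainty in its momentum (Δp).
4.152 × 10^-26 kg·m/s

Using the Heisenberg uncertainty principle:
ΔxΔp ≥ ℏ/2

The minimum uncertainty in momentum is:
Δp_min = ℏ/(2Δx)
Δp_min = (1.055e-34 J·s) / (2 × 1.270e-09 m)
Δp_min = 4.152e-26 kg·m/s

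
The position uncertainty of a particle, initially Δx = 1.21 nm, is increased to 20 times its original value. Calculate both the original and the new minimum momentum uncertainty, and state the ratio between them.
Original Δp_min = 4.358 × 10^-26 kg·m/s; new Δp'_min = 2.179 × 10^-27 kg·m/s; ratio Δp'_min/Δp_min = 1/20.

From the uncertainty principle ΔxΔp ≥ ℏ/2, the minimum momentum uncertainty is Δp_min = ℏ/(2Δx).

Original (Δx = 1.21 nm = 1.210e-09 m):
Δp_min = (1.055e-34 J·s)/(2 × 1.210e-09 m) = 4.358e-26 kg·m/s

When Δx → 20Δx:
Δp'_min = ℏ/(2 × 20Δx) = (1/20) × ℏ/(2Δx) = (1/20) × Δp_min
Δp'_min = 1/20 × 4.358e-26 kg·m/s = 2.179e-27 kg·m/s

Since Δp_min ∝ 1/Δx, when Δx is increased to 20 times its original value, Δp_min decreases to 1/20 of its original value.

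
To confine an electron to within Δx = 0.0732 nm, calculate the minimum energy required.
1.778 eV

Localizing a particle requires giving it sufficient momentum uncertainty:

1. From uncertainty principle: Δp ≥ ℏ/(2Δx)
   Δp_min = (1.055e-34 J·s) / (2 × 7.320e-11 m)
   Δp_min = 7.203e-25 kg·m/s

2. This momentum uncertainty corresponds to kinetic energy:
   KE ≈ (Δp)²/(2m) = (7.203e-25)²/(2 × 9.109e-31 kg)
   KE = 2.848e-19 J = 1.778 eV

Tighter localization requires more energy.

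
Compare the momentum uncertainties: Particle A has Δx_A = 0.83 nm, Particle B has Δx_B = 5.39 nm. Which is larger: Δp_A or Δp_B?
Particle A has the larger minimum momentum uncertainty, by a factor of 6.49.

For each particle, the minimum momentum uncertainty is Δp_min = ℏ/(2Δx):

Particle A: Δp_A = ℏ/(2×8.300e-10 m) = 6.353e-26 kg·m/s
Particle B: Δp_B = ℏ/(2×5.390e-09 m) = 9.783e-27 kg·m/s

Ratio: Δp_A/Δp_B = 6.49

Since Δp_min ∝ 1/Δx, the particle with smaller position uncertainty (A) has larger momentum uncertainty.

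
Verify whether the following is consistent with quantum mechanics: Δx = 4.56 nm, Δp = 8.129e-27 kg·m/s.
No, it violates the uncertainty principle (impossible measurement).

Calculate the product ΔxΔp:
ΔxΔp = (4.560e-09 m) × (8.129e-27 kg·m/s)
ΔxΔp = 3.707e-35 J·s

Compare to the minimum allowed value ℏ/2:
ℏ/2 = 5.273e-35 J·s

Since ΔxΔp = 3.707e-35 J·s < 5.273e-35 J·s = ℏ/2,
the measurement violates the uncertainty principle.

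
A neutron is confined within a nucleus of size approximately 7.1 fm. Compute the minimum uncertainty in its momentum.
7.427 × 10^-21 kg·m/s

Using the Heisenberg uncertainty principle:
ΔxΔp ≥ ℏ/2

With Δx ≈ L = 7.100e-15 m (the confinement size):
Δp_min = ℏ/(2Δx)
Δp_min = (1.055e-34 J·s) / (2 × 7.100e-15 m)
Δp_min = 7.427e-21 kg·m/s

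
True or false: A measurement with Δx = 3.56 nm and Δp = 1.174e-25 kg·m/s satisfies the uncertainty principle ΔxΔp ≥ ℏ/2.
Yes, it satisfies the uncertainty principle.

Calculate the product ΔxΔp:
ΔxΔp = (3.560e-09 m) × (1.174e-25 kg·m/s)
ΔxΔp = 4.179e-34 J·s

Compare to the minimum allowed value ℏ/2:
ℏ/2 = 5.273e-35 J·s

Since ΔxΔp = 4.179e-34 J·s ≥ 5.273e-35 J·s = ℏ/2,
the measurement satisfies the uncertainty principle.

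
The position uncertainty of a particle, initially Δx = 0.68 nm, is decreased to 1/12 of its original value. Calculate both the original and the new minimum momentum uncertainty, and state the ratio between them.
Original Δp_min = 7.754 × 10^-26 kg·m/s; new Δp'_min = 9.305 × 10^-25 kg·m/s; ratio Δp'_min/Δp_min = 12.

From the uncertainty principle ΔxΔp ≥ ℏ/2, the minimum momentum uncertainty is Δp_min = ℏ/(2Δx).

Original (Δx = 0.68 nm = 6.800e-10 m):
Δp_min = (1.055e-34 J·s)/(2 × 6.800e-10 m) = 7.754e-26 kg·m/s

When Δx → (1/12)Δx:
Δp'_min = ℏ/(2 × (1/12)Δx) = 12 × ℏ/(2Δx) = 12 × Δp_min
Δp'_min = 12 × 7.754e-26 kg·m/s = 9.305e-25 kg·m/s

Since Δp_min ∝ 1/Δx, when Δx is decreased to 1/12 of its original value, Δp_min increases to 12 times its original value.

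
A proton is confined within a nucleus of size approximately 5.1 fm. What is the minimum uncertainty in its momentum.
1.034 × 10^-20 kg·m/s

Using the Heisenberg uncertainty principle:
ΔxΔp ≥ ℏ/2

With Δx ≈ L = 5.100e-15 m (the confinement size):
Δp_min = ℏ/(2Δx)
Δp_min = (1.055e-34 J·s) / (2 × 5.100e-15 m)
Δp_min = 1.034e-20 kg·m/s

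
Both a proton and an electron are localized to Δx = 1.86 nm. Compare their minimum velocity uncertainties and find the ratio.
The electron has the larger minimum velocity uncertainty, by a ratio of 1836.2.

For both particles, Δp_min = ℏ/(2Δx) = 2.835e-26 kg·m/s (same for both).

The velocity uncertainty is Δv = Δp/m:
- proton: Δv = 2.835e-26 / 1.673e-27 = 1.695e+01 m/s = 16.949 m/s
- electron: Δv = 2.835e-26 / 9.109e-31 = 3.112e+04 m/s = 31.120 km/s

Ratio: 3.112e+04 / 1.695e+01 = 1836.2

The lighter particle has larger velocity uncertainty because Δv ∝ 1/m.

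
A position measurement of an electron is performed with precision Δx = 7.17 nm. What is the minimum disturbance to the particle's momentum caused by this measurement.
7.354 × 10^-27 kg·m/s

The uncertainty principle implies that measuring position disturbs momentum:
ΔxΔp ≥ ℏ/2

When we measure position with precision Δx, we necessarily introduce a momentum uncertainty:
Δp ≥ ℏ/(2Δx)
Δp_min = (1.055e-34 J·s) / (2 × 7.170e-09 m)
Δp_min = 7.354e-27 kg·m/s

The more precisely we measure position, the greater the momentum disturbance.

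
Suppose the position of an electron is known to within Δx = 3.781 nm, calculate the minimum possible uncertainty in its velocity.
15.309 km/s

Using the Heisenberg uncertainty principle and Δp = mΔv:
ΔxΔp ≥ ℏ/2
Δx(mΔv) ≥ ℏ/2

The minimum uncertainty in velocity is:
Δv_min = ℏ/(2mΔx)
Δv_min = (1.055e-34 J·s) / (2 × 9.109e-31 kg × 3.781e-09 m)
Δv_min = 1.531e+04 m/s = 15.309 km/s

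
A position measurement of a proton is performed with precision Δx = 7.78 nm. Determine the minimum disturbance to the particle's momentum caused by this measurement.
6.777 × 10^-27 kg·m/s

The uncertainty principle implies that measuring position disturbs momentum:
ΔxΔp ≥ ℏ/2

When we measure position with precision Δx, we necessarily introduce a momentum uncertainty:
Δp ≥ ℏ/(2Δx)
Δp_min = (1.055e-34 J·s) / (2 × 7.780e-09 m)
Δp_min = 6.777e-27 kg·m/s

The more precisely we measure position, the greater the momentum disturbance.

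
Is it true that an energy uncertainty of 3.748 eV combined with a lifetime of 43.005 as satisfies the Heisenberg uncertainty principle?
No, it violates the uncertainty relation.

Calculate the product ΔEΔt:
ΔE = 3.748 eV = 6.005e-19 J
ΔEΔt = (6.005e-19 J) × (4.301e-17 s)
ΔEΔt = 2.582e-35 J·s

Compare to the minimum allowed value ℏ/2:
ℏ/2 = 5.273e-35 J·s

Since ΔEΔt = 2.582e-35 J·s < 5.273e-35 J·s = ℏ/2,
this violates the uncertainty relation.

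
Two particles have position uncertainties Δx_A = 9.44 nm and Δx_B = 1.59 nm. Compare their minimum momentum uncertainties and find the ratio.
Particle B has the larger minimum momentum uncertainty, by a factor of 5.94.

For each particle, the minimum momentum uncertainty is Δp_min = ℏ/(2Δx):

Particle A: Δp_A = ℏ/(2×9.440e-09 m) = 5.586e-27 kg·m/s
Particle B: Δp_B = ℏ/(2×1.590e-09 m) = 3.316e-26 kg·m/s

Ratio: Δp_B/Δp_A = 5.94

Since Δp_min ∝ 1/Δx, the particle with smaller position uncertainty (B) has larger momentum uncertainty.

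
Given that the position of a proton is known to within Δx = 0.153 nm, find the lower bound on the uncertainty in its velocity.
206.043 m/s

Using the Heisenberg uncertainty principle and Δp = mΔv:
ΔxΔp ≥ ℏ/2
Δx(mΔv) ≥ ℏ/2

The minimum uncertainty in velocity is:
Δv_min = ℏ/(2mΔx)
Δv_min = (1.055e-34 J·s) / (2 × 1.673e-27 kg × 1.530e-10 m)
Δv_min = 2.060e+02 m/s = 206.043 m/s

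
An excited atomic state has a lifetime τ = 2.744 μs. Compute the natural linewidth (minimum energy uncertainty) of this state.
119.937 peV

Using the energy-time uncertainty principle:
ΔEΔt ≥ ℏ/2

The lifetime τ represents the time uncertainty Δt.
The natural linewidth (minimum energy uncertainty) is:

ΔE = ℏ/(2τ)
ΔE = (1.055e-34 J·s) / (2 × 2.744e-06 s)
ΔE = 1.922e-29 J = 119.937 peV

This natural linewidth limits the precision of spectroscopic measurements.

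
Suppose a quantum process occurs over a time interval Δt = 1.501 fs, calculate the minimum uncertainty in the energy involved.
219.258 meV

Using the energy-time uncertainty principle:
ΔEΔt ≥ ℏ/2

The minimum uncertainty in energy is:
ΔE_min = ℏ/(2Δt)
ΔE_min = (1.055e-34 J·s) / (2 × 1.501e-15 s)
ΔE_min = 3.513e-20 J = 219.258 meV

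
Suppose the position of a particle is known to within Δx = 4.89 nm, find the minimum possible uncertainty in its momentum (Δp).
1.078 × 10^-26 kg·m/s

Using the Heisenberg uncertainty principle:
ΔxΔp ≥ ℏ/2

The minimum uncertainty in momentum is:
Δp_min = ℏ/(2Δx)
Δp_min = (1.055e-34 J·s) / (2 × 4.890e-09 m)
Δp_min = 1.078e-26 kg·m/s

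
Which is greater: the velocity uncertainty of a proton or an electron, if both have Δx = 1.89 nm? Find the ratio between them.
The electron has the larger minimum velocity uncertainty, by a ratio of 1836.2.

For both particles, Δp_min = ℏ/(2Δx) = 2.790e-26 kg·m/s (same for both).

The velocity uncertainty is Δv = Δp/m:
- proton: Δv = 2.790e-26 / 1.673e-27 = 1.668e+01 m/s = 16.680 m/s
- electron: Δv = 2.790e-26 / 9.109e-31 = 3.063e+04 m/s = 30.626 km/s

Ratio: 3.063e+04 / 1.668e+01 = 1836.2

The lighter particle has larger velocity uncertainty because Δv ∝ 1/m.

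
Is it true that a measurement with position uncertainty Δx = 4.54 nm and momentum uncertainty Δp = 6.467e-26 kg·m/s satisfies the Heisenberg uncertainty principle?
Yes, it satisfies the uncertainty principle.

Calculate the product ΔxΔp:
ΔxΔp = (4.540e-09 m) × (6.467e-26 kg·m/s)
ΔxΔp = 2.936e-34 J·s

Compare to the minimum allowed value ℏ/2:
ℏ/2 = 5.273e-35 J·s

Since ΔxΔp = 2.936e-34 J·s ≥ 5.273e-35 J·s = ℏ/2,
the measurement satisfies the uncertainty principle.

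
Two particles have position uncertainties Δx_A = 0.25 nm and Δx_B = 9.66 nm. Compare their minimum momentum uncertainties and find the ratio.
Particle A has the larger minimum momentum uncertainty, by a factor of 38.64.

For each particle, the minimum momentum uncertainty is Δp_min = ℏ/(2Δx):

Particle A: Δp_A = ℏ/(2×2.500e-10 m) = 2.109e-25 kg·m/s
Particle B: Δp_B = ℏ/(2×9.660e-09 m) = 5.458e-27 kg·m/s

Ratio: Δp_A/Δp_B = 38.64

Since Δp_min ∝ 1/Δx, the particle with smaller position uncertainty (A) has larger momentum uncertainty.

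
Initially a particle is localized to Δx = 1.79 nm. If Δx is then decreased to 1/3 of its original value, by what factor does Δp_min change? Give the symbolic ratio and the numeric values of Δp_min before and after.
Original Δp_min = 2.946 × 10^-26 kg·m/s; new Δp'_min = 8.837 × 10^-26 kg·m/s; ratio Δp'_min/Δp_min = 3.

From the uncertainty principle ΔxΔp ≥ ℏ/2, the minimum momentum uncertainty is Δp_min = ℏ/(2Δx).

Original (Δx = 1.79 nm = 1.790e-09 m):
Δp_min = (1.055e-34 J·s)/(2 × 1.790e-09 m) = 2.946e-26 kg·m/s

When Δx → (1/3)Δx:
Δp'_min = ℏ/(2 × (1/3)Δx) = 3 × ℏ/(2Δx) = 3 × Δp_min
Δp'_min = 3 × 2.946e-26 kg·m/s = 8.837e-26 kg·m/s

Since Δp_min ∝ 1/Δx, when Δx is decreased to 1/3 of its original value, Δp_min increases to 3 times its original value.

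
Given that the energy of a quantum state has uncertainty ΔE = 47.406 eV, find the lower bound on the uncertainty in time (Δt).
6.942 as

Using the energy-time uncertainty principle:
ΔEΔt ≥ ℏ/2

The minimum uncertainty in time is:
Δt_min = ℏ/(2ΔE)
Δt_min = (1.055e-34 J·s) / (2 × 7.595e-18 J)
Δt_min = 6.942e-18 s = 6.942 as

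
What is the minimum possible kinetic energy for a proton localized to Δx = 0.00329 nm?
479.250 meV

Localizing a particle requires giving it sufficient momentum uncertainty:

1. From uncertainty principle: Δp ≥ ℏ/(2Δx)
   Δp_min = (1.055e-34 J·s) / (2 × 3.290e-12 m)
   Δp_min = 1.603e-23 kg·m/s

2. This momentum uncertainty corresponds to kinetic energy:
   KE ≈ (Δp)²/(2m) = (1.603e-23)²/(2 × 1.673e-27 kg)
   KE = 7.678e-20 J = 479.250 meV

Tighter localization requires more energy.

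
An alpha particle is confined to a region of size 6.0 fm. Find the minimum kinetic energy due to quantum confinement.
36.272 keV

Using the uncertainty principle:

1. Position uncertainty: Δx ≈ 6.000e-15 m
2. Minimum momentum uncertainty: Δp = ℏ/(2Δx) = 8.788e-21 kg·m/s
3. Minimum kinetic energy:
   KE = (Δp)²/(2m) = (8.788e-21)²/(2 × 6.645e-27 kg)
   KE = 5.811e-15 J = 36.272 keV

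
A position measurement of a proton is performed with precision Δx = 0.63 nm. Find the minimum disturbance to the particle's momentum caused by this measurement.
8.370 × 10^-26 kg·m/s

The uncertainty principle implies that measuring position disturbs momentum:
ΔxΔp ≥ ℏ/2

When we measure position with precision Δx, we necessarily introduce a momentum uncertainty:
Δp ≥ ℏ/(2Δx)
Δp_min = (1.055e-34 J·s) / (2 × 6.300e-10 m)
Δp_min = 8.370e-26 kg·m/s

The more precisely we measure position, the greater the momentum disturbance.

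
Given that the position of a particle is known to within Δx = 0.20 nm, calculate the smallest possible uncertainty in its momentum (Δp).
2.636 × 10^-25 kg·m/s

Using the Heisenberg uncertainty principle:
ΔxΔp ≥ ℏ/2

The minimum uncertainty in momentum is:
Δp_min = ℏ/(2Δx)
Δp_min = (1.055e-34 J·s) / (2 × 2.000e-10 m)
Δp_min = 2.636e-25 kg·m/s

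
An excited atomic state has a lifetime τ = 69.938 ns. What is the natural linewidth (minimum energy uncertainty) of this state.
4.706 neV

Using the energy-time uncertainty principle:
ΔEΔt ≥ ℏ/2

The lifetime τ represents the time uncertainty Δt.
The natural linewidth (minimum energy uncertainty) is:

ΔE = ℏ/(2τ)
ΔE = (1.055e-34 J·s) / (2 × 6.994e-08 s)
ΔE = 7.539e-28 J = 4.706 neV

This natural linewidth limits the precision of spectroscopic measurements.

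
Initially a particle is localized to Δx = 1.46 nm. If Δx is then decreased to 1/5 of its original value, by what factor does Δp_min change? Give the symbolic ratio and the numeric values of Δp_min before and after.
Original Δp_min = 3.612 × 10^-26 kg·m/s; new Δp'_min = 1.806 × 10^-25 kg·m/s; ratio Δp'_min/Δp_min = 5.

From the uncertainty principle ΔxΔp ≥ ℏ/2, the minimum momentum uncertainty is Δp_min = ℏ/(2Δx).

Original (Δx = 1.46 nm = 1.460e-09 m):
Δp_min = (1.055e-34 J·s)/(2 × 1.460e-09 m) = 3.612e-26 kg·m/s

When Δx → (1/5)Δx:
Δp'_min = ℏ/(2 × (1/5)Δx) = 5 × ℏ/(2Δx) = 5 × Δp_min
Δp'_min = 5 × 3.612e-26 kg·m/s = 1.806e-25 kg·m/s

Since Δp_min ∝ 1/Δx, when Δx is decreased to 1/5 of its original value, Δp_min increases to 5 times its original value.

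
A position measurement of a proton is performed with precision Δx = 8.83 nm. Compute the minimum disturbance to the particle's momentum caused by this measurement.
5.972 × 10^-27 kg·m/s

The uncertainty principle implies that measuring position disturbs momentum:
ΔxΔp ≥ ℏ/2

When we measure position with precision Δx, we necessarily introduce a momentum uncertainty:
Δp ≥ ℏ/(2Δx)
Δp_min = (1.055e-34 J·s) / (2 × 8.830e-09 m)
Δp_min = 5.972e-27 kg·m/s

The more precisely we measure position, the greater the momentum disturbance.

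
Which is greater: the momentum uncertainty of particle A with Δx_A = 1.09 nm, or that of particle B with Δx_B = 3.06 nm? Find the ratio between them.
Particle A has the larger minimum momentum uncertainty, by a factor of 2.81.

For each particle, the minimum momentum uncertainty is Δp_min = ℏ/(2Δx):

Particle A: Δp_A = ℏ/(2×1.090e-09 m) = 4.837e-26 kg·m/s
Particle B: Δp_B = ℏ/(2×3.060e-09 m) = 1.723e-26 kg·m/s

Ratio: Δp_A/Δp_B = 2.81

Since Δp_min ∝ 1/Δx, the particle with smaller position uncertainty (A) has larger momentum uncertainty.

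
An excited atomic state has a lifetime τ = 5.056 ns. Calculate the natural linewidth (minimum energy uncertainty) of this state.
65.092 neV

Using the energy-time uncertainty principle:
ΔEΔt ≥ ℏ/2

The lifetime τ represents the time uncertainty Δt.
The natural linewidth (minimum energy uncertainty) is:

ΔE = ℏ/(2τ)
ΔE = (1.055e-34 J·s) / (2 × 5.056e-09 s)
ΔE = 1.043e-26 J = 65.092 neV

This natural linewidth limits the precision of spectroscopic measurements.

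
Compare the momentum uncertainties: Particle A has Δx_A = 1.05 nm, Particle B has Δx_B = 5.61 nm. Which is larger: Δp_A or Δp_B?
Particle A has the larger minimum momentum uncertainty, by a factor of 5.34.

For each particle, the minimum momentum uncertainty is Δp_min = ℏ/(2Δx):

Particle A: Δp_A = ℏ/(2×1.050e-09 m) = 5.022e-26 kg·m/s
Particle B: Δp_B = ℏ/(2×5.610e-09 m) = 9.399e-27 kg·m/s

Ratio: Δp_A/Δp_B = 5.34

Since Δp_min ∝ 1/Δx, the particle with smaller position uncertainty (A) has larger momentum uncertainty.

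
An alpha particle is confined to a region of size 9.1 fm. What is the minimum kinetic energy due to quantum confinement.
15.769 keV

Using the uncertainty principle:

1. Position uncertainty: Δx ≈ 9.100e-15 m
2. Minimum momentum uncertainty: Δp = ℏ/(2Δx) = 5.794e-21 kg·m/s
3. Minimum kinetic energy:
   KE = (Δp)²/(2m) = (5.794e-21)²/(2 × 6.645e-27 kg)
   KE = 2.526e-15 J = 15.769 keV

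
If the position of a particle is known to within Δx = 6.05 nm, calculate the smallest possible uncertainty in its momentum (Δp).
8.715 × 10^-27 kg·m/s

Using the Heisenberg uncertainty principle:
ΔxΔp ≥ ℏ/2

The minimum uncertainty in momentum is:
Δp_min = ℏ/(2Δx)
Δp_min = (1.055e-34 J·s) / (2 × 6.050e-09 m)
Δp_min = 8.715e-27 kg·m/s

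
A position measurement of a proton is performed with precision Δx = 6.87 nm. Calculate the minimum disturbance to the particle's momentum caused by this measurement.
7.675 × 10^-27 kg·m/s

The uncertainty principle implies that measuring position disturbs momentum:
ΔxΔp ≥ ℏ/2

When we measure position with precision Δx, we necessarily introduce a momentum uncertainty:
Δp ≥ ℏ/(2Δx)
Δp_min = (1.055e-34 J·s) / (2 × 6.870e-09 m)
Δp_min = 7.675e-27 kg·m/s

The more precisely we measure position, the greater the momentum disturbance.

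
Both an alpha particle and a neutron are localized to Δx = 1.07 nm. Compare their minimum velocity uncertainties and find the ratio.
The neutron has the larger minimum velocity uncertainty, by a ratio of 4.0.

For both particles, Δp_min = ℏ/(2Δx) = 4.928e-26 kg·m/s (same for both).

The velocity uncertainty is Δv = Δp/m:
- alpha particle: Δv = 4.928e-26 / 6.645e-27 = 7.416e+00 m/s = 7.416 m/s
- neutron: Δv = 4.928e-26 / 1.675e-27 = 2.942e+01 m/s = 29.422 m/s

Ratio: 2.942e+01 / 7.416e+00 = 4.0

The lighter particle has larger velocity uncertainty because Δv ∝ 1/m.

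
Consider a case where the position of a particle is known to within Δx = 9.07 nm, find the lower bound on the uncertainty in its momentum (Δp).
5.814 × 10^-27 kg·m/s

Using the Heisenberg uncertainty principle:
ΔxΔp ≥ ℏ/2

The minimum uncertainty in momentum is:
Δp_min = ℏ/(2Δx)
Δp_min = (1.055e-34 J·s) / (2 × 9.070e-09 m)
Δp_min = 5.814e-27 kg·m/s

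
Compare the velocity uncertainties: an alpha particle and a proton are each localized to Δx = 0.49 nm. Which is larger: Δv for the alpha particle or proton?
The proton has the larger minimum velocity uncertainty, by a ratio of 4.0.

For both particles, Δp_min = ℏ/(2Δx) = 1.076e-25 kg·m/s (same for both).

The velocity uncertainty is Δv = Δp/m:
- alpha particle: Δv = 1.076e-25 / 6.645e-27 = 1.619e+01 m/s = 16.195 m/s
- proton: Δv = 1.076e-25 / 1.673e-27 = 6.434e+01 m/s = 64.336 m/s

Ratio: 6.434e+01 / 1.619e+01 = 4.0

The lighter particle has larger velocity uncertainty because Δv ∝ 1/m.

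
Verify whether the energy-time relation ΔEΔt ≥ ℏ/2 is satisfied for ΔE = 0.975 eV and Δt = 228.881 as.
No, it violates the uncertainty relation.

Calculate the product ΔEΔt:
ΔE = 0.975 eV = 1.562e-19 J
ΔEΔt = (1.562e-19 J) × (2.289e-16 s)
ΔEΔt = 3.575e-35 J·s

Compare to the minimum allowed value ℏ/2:
ℏ/2 = 5.273e-35 J·s

Since ΔEΔt = 3.575e-35 J·s < 5.273e-35 J·s = ℏ/2,
this violates the uncertainty relation.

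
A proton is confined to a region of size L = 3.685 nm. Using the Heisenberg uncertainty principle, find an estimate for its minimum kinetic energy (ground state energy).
382.014 neV

Using the uncertainty principle to estimate ground state energy:

1. The position uncertainty is approximately the confinement size:
   Δx ≈ L = 3.685e-09 m

2. From ΔxΔp ≥ ℏ/2, the minimum momentum uncertainty is:
   Δp ≈ ℏ/(2L) = 1.431e-26 kg·m/s

3. The kinetic energy is approximately:
   KE ≈ (Δp)²/(2m) = (1.431e-26)²/(2 × 1.673e-27 kg)
   KE ≈ 6.121e-26 J = 382.014 neV

This is an order-of-magnitude estimate of the ground state energy.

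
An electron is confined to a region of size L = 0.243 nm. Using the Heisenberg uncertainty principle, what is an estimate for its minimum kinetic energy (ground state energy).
161.306 meV

Using the uncertainty principle to estimate ground state energy:

1. The position uncertainty is approximately the confinement size:
   Δx ≈ L = 2.430e-10 m

2. From ΔxΔp ≥ ℏ/2, the minimum momentum uncertainty is:
   Δp ≈ ℏ/(2L) = 2.170e-25 kg·m/s

3. The kinetic energy is approximately:
   KE ≈ (Δp)²/(2m) = (2.170e-25)²/(2 × 9.109e-31 kg)
   KE ≈ 2.584e-20 J = 161.306 meV

This is an order-of-magnitude estimate of the ground state energy.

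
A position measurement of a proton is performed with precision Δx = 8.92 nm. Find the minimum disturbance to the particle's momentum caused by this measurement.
5.911 × 10^-27 kg·m/s

The uncertainty principle implies that measuring position disturbs momentum:
ΔxΔp ≥ ℏ/2

When we measure position with precision Δx, we necessarily introduce a momentum uncertainty:
Δp ≥ ℏ/(2Δx)
Δp_min = (1.055e-34 J·s) / (2 × 8.920e-09 m)
Δp_min = 5.911e-27 kg·m/s

The more precisely we measure position, the greater the momentum disturbance.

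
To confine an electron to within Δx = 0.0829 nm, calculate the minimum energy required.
1.386 eV

Localizing a particle requires giving it sufficient momentum uncertainty:

1. From uncertainty principle: Δp ≥ ℏ/(2Δx)
   Δp_min = (1.055e-34 J·s) / (2 × 8.290e-11 m)
   Δp_min = 6.361e-25 kg·m/s

2. This momentum uncertainty corresponds to kinetic energy:
   KE ≈ (Δp)²/(2m) = (6.361e-25)²/(2 × 9.109e-31 kg)
   KE = 2.221e-19 J = 1.386 eV

Tighter localization requires more energy.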